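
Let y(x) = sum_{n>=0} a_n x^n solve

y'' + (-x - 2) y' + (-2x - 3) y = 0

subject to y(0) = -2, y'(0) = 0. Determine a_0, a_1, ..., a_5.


Ansatz: y(x) = sum_{n>=0} a_n x^n, so y'(x) = sum_{n>=1} n a_n x^(n-1) and y''(x) = sum_{n>=2} n(n-1) a_n x^(n-2).
Substitute into P(x) y'' + Q(x) y' + R(x) y = 0 with P(x) = 1, Q(x) = -x - 2, R(x) = -2x - 3, and match powers of x.
Initial conditions: a_0 = -2, a_1 = 0.
Setting the coefficient of each power of x to zero and solving order by order (substituting the coefficients already found):
  x^0: 2 a_2 - 2 a_1 - 3 a_0 = 0  ->  2 a_2 = 2 a_1 + 3 a_0 = -6  ->  a_2 = -3
  x^1: 6 a_3 - 4 a_2 - 4 a_1 - 2 a_0 = 0  ->  6 a_3 = 4 a_2 + 4 a_1 + 2 a_0 = -16  ->  a_3 = -8/3
  x^2: 12 a_4 - 6 a_3 - 5 a_2 - 2 a_1 = 0  ->  12 a_4 = 6 a_3 + 5 a_2 + 2 a_1 = -31  ->  a_4 = -31/12
  x^3: 20 a_5 - 8 a_4 - 6 a_3 - 2 a_2 = 0  ->  20 a_5 = 8 a_4 + 6 a_3 + 2 a_2 = -128/3  ->  a_5 = -32/15
Truncated series: y(x) = -2 - 3 x^2 - (8/3) x^3 - (31/12) x^4 - (32/15) x^5 + O(x^6).

a_0 = -2; a_1 = 0; a_2 = -3; a_3 = -8/3; a_4 = -31/12; a_5 = -32/15


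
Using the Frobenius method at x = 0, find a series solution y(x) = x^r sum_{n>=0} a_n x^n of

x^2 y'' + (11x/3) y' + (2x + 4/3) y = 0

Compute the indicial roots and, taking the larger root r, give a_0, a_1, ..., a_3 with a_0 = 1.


Write in Frobenius form y'' + (p(x)/x) y' + (q(x)/x^2) y = 0:
  p(x) = 11/3,  q(x) = 2x + 4/3.
Indicial equation: r(r-1) + (11/3) r + (4/3) = 0 -> roots r_1 = -2/3, r_2 = -2.
Take r = r_1 = -2/3. Let y(x) = x^r sum_{n>=0} a_n x^n with a_0 = 1.
Substitute y = x^r sum a_n x^n and match x^{r+n}. The recurrence is
  D(n) a_n + 2 a_{n-1} = 0,  where D(n) = (r+n)(r+n-1) + (11/3)(r+n) + (4/3).
  a_n = -2 / D(n) * a_{n-1}.
Since the indicial polynomial factors as (r - r_1)(r - r_2), D(n) = (r_1 + n - r_1)(r_1 + n - r_2) = n(n + 4/3).
Evaluating step by step (a_0 = 1):
  n = 1: D(1) = 1(1 + 4/3) = 7/3; numerator = -2(1) = -2; a_1 = (-2)/(7/3) = -6/7
  n = 2: D(2) = 2(2 + 4/3) = 20/3; numerator = -2(-6/7) = 12/7; a_2 = (12/7)/(20/3) = 9/35
  n = 3: D(3) = 3(3 + 4/3) = 13; numerator = -2(9/35) = -18/35; a_3 = (-18/35)/(13) = -18/455

r = -2/3; a_0 = 1; a_1 = -6/7; a_2 = 9/35; a_3 = -18/455


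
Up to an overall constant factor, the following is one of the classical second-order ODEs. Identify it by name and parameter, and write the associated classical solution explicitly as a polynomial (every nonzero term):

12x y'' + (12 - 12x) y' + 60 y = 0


All three coefficients share the factor 12; dividing through by 12 gives  x y'' + (1 - x) y' + 5 y = 0.
This matches the Laguerre equation x y'' + (1 - x) y' + n y = 0 with n = 5; the polynomial solution is L_5(x).
With y = sum_k a_k x^k, matching x^k gives (k+1)k a_{k+1} + (k+1) a_{k+1} - k a_k + n a_k = 0, i.e. (k+1)^2 a_{k+1} = (k - n) a_k = (k - 5) a_k. The right side vanishes at k = 5, so the series terminates at degree 5.
Standard normalization L_n(0) = 1 gives a_0 = 1. Work upward with a_{k+1} = (k - 5) a_k / (k+1)^2:
  a_1 = (0 - 5)(1) / 1^2 = -5/1 = -5
  a_2 = (1 - 5)(-5) / 2^2 = 20/4 = 5
  a_3 = (2 - 5)(5) / 3^2 = -15/9 = -5/3
  a_4 = (3 - 5)(-5/3) / 4^2 = (10/3)/16 = 5/24
  a_5 = (4 - 5)(5/24) / 5^2 = (-5/24)/25 = -1/120
Hence L_5(x) = -x^5/120 + 5 x^4/24 - 5 x^3/3 + 5 x^2 - 5 x + 1.

L_5(x); series = -x^5/120 + 5 x^4/24 - 5 x^3/3 + 5 x^2 - 5 x + 1


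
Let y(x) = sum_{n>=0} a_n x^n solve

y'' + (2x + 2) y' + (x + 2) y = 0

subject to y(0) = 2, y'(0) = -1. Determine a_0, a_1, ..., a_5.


Ansatz: y(x) = sum_{n>=0} a_n x^n, so y'(x) = sum_{n>=1} n a_n x^(n-1) and y''(x) = sum_{n>=2} n(n-1) a_n x^(n-2).
Substitute into P(x) y'' + Q(x) y' + R(x) y = 0 with P(x) = 1, Q(x) = 2x + 2, R(x) = x + 2, and match powers of x.
Initial conditions: a_0 = 2, a_1 = -1.
Setting the coefficient of each power of x to zero and solving order by order (substituting the coefficients already found):
  x^0: 2 a_2 + 2 a_1 + 2 a_0 = 0  ->  2 a_2 = -2 a_1 - 2 a_0 = -2  ->  a_2 = -1
  x^1: 6 a_3 + 4 a_2 + 4 a_1 + a_0 = 0  ->  6 a_3 = -4 a_2 - 4 a_1 - a_0 = 6  ->  a_3 = 1
  x^2: 12 a_4 + 6 a_3 + 6 a_2 + a_1 = 0  ->  12 a_4 = -6 a_3 - 6 a_2 - a_1 = 1  ->  a_4 = 1/12
  x^3: 20 a_5 + 8 a_4 + 8 a_3 + a_2 = 0  ->  20 a_5 = -8 a_4 - 8 a_3 - a_2 = -23/3  ->  a_5 = -23/60
Truncated series: y(x) = 2 - x - x^2 + x^3 + (1/12) x^4 - (23/60) x^5 + O(x^6).

a_0 = 2; a_1 = -1; a_2 = -1; a_3 = 1; a_4 = 1/12; a_5 = -23/60


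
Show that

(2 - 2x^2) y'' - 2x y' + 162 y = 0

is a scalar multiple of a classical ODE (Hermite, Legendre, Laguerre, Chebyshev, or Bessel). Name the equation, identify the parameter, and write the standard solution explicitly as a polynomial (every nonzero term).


All three coefficients share the factor 2; dividing through by 2 gives  (1 - x^2) y'' - x y' + 81 y = 0.
This matches the Chebyshev equation (1 - x^2) y'' - x y' + n^2 y = 0 (note the -x y' term, not -2x y') with n^2 = 81, so n = 9; the polynomial solution is T_9(x).
With y = sum_k a_k x^k, matching x^k gives (k+2)(k+1) a_{k+2} = (k^2 - n^2) a_k = (k - 9)(k + 9) a_k. The right side vanishes at k = 9, so the series with the parity of 9 terminates at degree 9.
Standard normalization: leading coefficient of T_n is 2^(n-1), so a_9 = 2^8 = 256. Work downward with a_k = (k+1)(k+2) a_{k+2} / ((k - 9)(k + 9)):
  a_7 = (8)(9)(256) / ((7 - 9)(7 + 9)) = 18432/(-32) = -576
  a_5 = (6)(7)(-576) / ((5 - 9)(5 + 9)) = -24192/(-56) = 432
  a_3 = (4)(5)(432) / ((3 - 9)(3 + 9)) = 8640/(-72) = -120
  a_1 = (2)(3)(-120) / ((1 - 9)(1 + 9)) = -720/(-80) = 9
Hence T_9(x) = 256 x^9 - 576 x^7 + 432 x^5 - 120 x^3 + 9 x.

T_9(x); series = 256 x^9 - 576 x^7 + 432 x^5 - 120 x^3 + 9 x


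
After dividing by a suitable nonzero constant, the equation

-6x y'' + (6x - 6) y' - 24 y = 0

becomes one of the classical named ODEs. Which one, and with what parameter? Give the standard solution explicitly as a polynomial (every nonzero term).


All three coefficients share the factor -6; dividing through by -6 gives  x y'' + (1 - x) y' + 4 y = 0.
This matches the Laguerre equation x y'' + (1 - x) y' + n y = 0 with n = 4; the polynomial solution is L_4(x).
With y = sum_k a_k x^k, matching x^k gives (k+1)k a_{k+1} + (k+1) a_{k+1} - k a_k + n a_k = 0, i.e. (k+1)^2 a_{k+1} = (k - n) a_k = (k - 4) a_k. The right side vanishes at k = 4, so the series terminates at degree 4.
Standard normalization L_n(0) = 1 gives a_0 = 1. Work upward with a_{k+1} = (k - 4) a_k / (k+1)^2:
  a_1 = (0 - 4)(1) / 1^2 = -4/1 = -4
  a_2 = (1 - 4)(-4) / 2^2 = 12/4 = 3
  a_3 = (2 - 4)(3) / 3^2 = -6/9 = -2/3
  a_4 = (3 - 4)(-2/3) / 4^2 = (2/3)/16 = 1/24
Hence L_4(x) = x^4/24 - 2 x^3/3 + 3 x^2 - 4 x + 1.

L_4(x); series = x^4/24 - 2 x^3/3 + 3 x^2 - 4 x + 1


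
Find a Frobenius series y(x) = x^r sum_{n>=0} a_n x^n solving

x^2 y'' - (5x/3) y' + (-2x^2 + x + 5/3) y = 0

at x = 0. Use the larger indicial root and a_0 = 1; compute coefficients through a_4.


Write in Frobenius form y'' + (p(x)/x) y' + (q(x)/x^2) y = 0:
  p(x) = -5/3,  q(x) = -2x^2 + x + 5/3.
Indicial equation: r(r-1) + (-5/3) r + (5/3) = 0 -> roots r_1 = 5/3, r_2 = 1.
Take r = r_1 = 5/3. Let y(x) = x^r sum_{n>=0} a_n x^n with a_0 = 1.
Substitute y = x^r sum a_n x^n and match x^{r+n}. The recurrence is
  D(n) a_n + 1 a_{n-1} - 2 a_{n-2} = 0,  where D(n) = (r+n)(r+n-1) + (-5/3)(r+n) + (5/3).
  a_n = [-1 a_{n-1} + 2 a_{n-2}] / D(n).
Since the indicial polynomial factors as (r - r_1)(r - r_2), D(n) = (r_1 + n - r_1)(r_1 + n - r_2) = n(n + 2/3).
Evaluating step by step (a_0 = 1):
  n = 1: D(1) = 1(1 + 2/3) = 5/3; numerator = -1(1) = -1; a_1 = (-1)/(5/3) = -3/5
  n = 2: D(2) = 2(2 + 2/3) = 16/3; numerator = -1(-3/5) + 2(1) = 13/5; a_2 = (13/5)/(16/3) = 39/80
  n = 3: D(3) = 3(3 + 2/3) = 11; numerator = -1(39/80) + 2(-3/5) = -27/16; a_3 = (-27/16)/(11) = -27/176
  n = 4: D(4) = 4(4 + 2/3) = 56/3; numerator = -1(-27/176) + 2(39/80) = 993/880; a_4 = (993/880)/(56/3) = 2979/49280

r = 5/3; a_0 = 1; a_1 = -3/5; a_2 = 39/80; a_3 = -27/176; a_4 = 2979/49280


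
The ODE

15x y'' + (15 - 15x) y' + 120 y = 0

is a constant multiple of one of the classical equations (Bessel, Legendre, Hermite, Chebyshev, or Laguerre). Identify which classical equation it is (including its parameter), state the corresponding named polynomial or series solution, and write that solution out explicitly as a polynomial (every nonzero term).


All three coefficients share the factor 15; dividing through by 15 gives  x y'' + (1 - x) y' + 8 y = 0.
This matches the Laguerre equation x y'' + (1 - x) y' + n y = 0 with n = 8; the polynomial solution is L_8(x).
With y = sum_k a_k x^k, matching x^k gives (k+1)k a_{k+1} + (k+1) a_{k+1} - k a_k + n a_k = 0, i.e. (k+1)^2 a_{k+1} = (k - n) a_k = (k - 8) a_k. The right side vanishes at k = 8, so the series terminates at degree 8.
Standard normalization L_n(0) = 1 gives a_0 = 1. Work upward with a_{k+1} = (k - 8) a_k / (k+1)^2:
  a_1 = (0 - 8)(1) / 1^2 = -8/1 = -8
  a_2 = (1 - 8)(-8) / 2^2 = 56/4 = 14
  a_3 = (2 - 8)(14) / 3^2 = -84/9 = -28/3
  a_4 = (3 - 8)(-28/3) / 4^2 = (140/3)/16 = 35/12
  a_5 = (4 - 8)(35/12) / 5^2 = (-35/3)/25 = -7/15
  a_6 = (5 - 8)(-7/15) / 6^2 = (7/5)/36 = 7/180
  a_7 = (6 - 8)(7/180) / 7^2 = (-7/90)/49 = -1/630
  a_8 = (7 - 8)(-1/630) / 8^2 = (1/630)/64 = 1/40320
Hence L_8(x) = x^8/40320 - x^7/630 + 7 x^6/180 - 7 x^5/15 + 35 x^4/12 - 28 x^3/3 + 14 x^2 - 8 x + 1.

L_8(x); series = x^8/40320 - x^7/630 + 7 x^6/180 - 7 x^5/15 + 35 x^4/12 - 28 x^3/3 + 14 x^2 - 8 x + 1


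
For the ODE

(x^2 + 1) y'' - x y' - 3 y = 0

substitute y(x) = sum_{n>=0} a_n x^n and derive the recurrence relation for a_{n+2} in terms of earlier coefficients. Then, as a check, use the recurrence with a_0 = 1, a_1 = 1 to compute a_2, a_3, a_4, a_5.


Substitute y = sum_n a_n x^n.
(1 + 1 x^2) y'' contributes (n+2)(n+1) a_{n+2} + n(n-1) a_n at x^n.
-x y'(x) contributes -n a_n at x^n.
-3 y(x) contributes -3 a_n at x^n.
Matching x^n: (n+2)(n+1) a_{n+2} + (n(n-1) - n - 3) a_n = 0.
Thus a_{n+2} = (-n(n-1) + n + 3) / ((n+1)(n+2)) * a_n.

Check with a_0 = 1, a_1 = 1 (apply the recurrence for n = 0, 1, 2, 3): a_0 = 1, a_1 = 1, a_2 = 3/2, a_3 = 2/3, a_4 = 3/8, a_5 = 0.

a_(n+2) = (-n(n-1) + n + 3) / ((n+1)(n+2)) * a_n; check: a_0 = 1, a_1 = 1, a_2 = 3/2, a_3 = 2/3, a_4 = 3/8, a_5 = 0


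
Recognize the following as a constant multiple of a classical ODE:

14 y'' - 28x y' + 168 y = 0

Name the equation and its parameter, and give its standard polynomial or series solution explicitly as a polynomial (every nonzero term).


All three coefficients share the factor 14; dividing through by 14 gives  y'' - 2x y' + 12 y = 0.
This matches the Hermite equation y'' - 2x y' + 2n y = 0 with 2n = 12, so n = 6; the polynomial solution is H_6(x).
With y = sum_k a_k x^k, matching x^k gives (k+2)(k+1) a_{k+2} = 2(k - n) a_k = 2(k - 6) a_k. The right side vanishes at k = 6, so the series with the parity of 6 terminates at degree 6.
Standard normalization: leading coefficient of H_n is 2^n, so a_6 = 2^6 = 64. Work downward with a_k = (k+1)(k+2) a_{k+2} / (2(k - n)):
  a_4 = (5)(6)(64) / (2(4 - 6)) = 1920/(-4) = -480
  a_2 = (3)(4)(-480) / (2(2 - 6)) = -5760/(-8) = 720
  a_0 = (1)(2)(720) / (2(0 - 6)) = 1440/(-12) = -120
Hence H_6(x) = 64 x^6 - 480 x^4 + 720 x^2 - 120.

H_6(x); series = 64 x^6 - 480 x^4 + 720 x^2 - 120


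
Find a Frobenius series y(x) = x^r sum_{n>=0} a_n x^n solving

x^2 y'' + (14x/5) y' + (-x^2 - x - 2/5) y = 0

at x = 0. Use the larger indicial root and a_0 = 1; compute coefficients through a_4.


Write in Frobenius form y'' + (p(x)/x) y' + (q(x)/x^2) y = 0:
  p(x) = 14/5,  q(x) = -x^2 - x - 2/5.
Indicial equation: r(r-1) + (14/5) r + (-2/5) = 0 -> roots r_1 = 1/5, r_2 = -2.
Take r = r_1 = 1/5. Let y(x) = x^r sum_{n>=0} a_n x^n with a_0 = 1.
Substitute y = x^r sum a_n x^n and match x^{r+n}. The recurrence is
  D(n) a_n - 1 a_{n-1} - 1 a_{n-2} = 0,  where D(n) = (r+n)(r+n-1) + (14/5)(r+n) + (-2/5).
  a_n = [1 a_{n-1} + 1 a_{n-2}] / D(n).
Since the indicial polynomial factors as (r - r_1)(r - r_2), D(n) = (r_1 + n - r_1)(r_1 + n - r_2) = n(n + 11/5).
Evaluating step by step (a_0 = 1):
  n = 1: D(1) = 1(1 + 11/5) = 16/5; numerator = 1(1) = 1; a_1 = (1)/(16/5) = 5/16
  n = 2: D(2) = 2(2 + 11/5) = 42/5; numerator = 1(5/16) + 1(1) = 21/16; a_2 = (21/16)/(42/5) = 5/32
  n = 3: D(3) = 3(3 + 11/5) = 78/5; numerator = 1(5/32) + 1(5/16) = 15/32; a_3 = (15/32)/(78/5) = 25/832
  n = 4: D(4) = 4(4 + 11/5) = 124/5; numerator = 1(25/832) + 1(5/32) = 155/832; a_4 = (155/832)/(124/5) = 25/3328

r = 1/5; a_0 = 1; a_1 = 5/16; a_2 = 5/32; a_3 = 25/832; a_4 = 25/3328


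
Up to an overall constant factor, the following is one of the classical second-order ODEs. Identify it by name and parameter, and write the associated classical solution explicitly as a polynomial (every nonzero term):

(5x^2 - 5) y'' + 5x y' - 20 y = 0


All three coefficients share the factor -5; dividing through by -5 gives  (1 - x^2) y'' - x y' + 4 y = 0.
This matches the Chebyshev equation (1 - x^2) y'' - x y' + n^2 y = 0 (note the -x y' term, not -2x y') with n^2 = 4, so n = 2; the polynomial solution is T_2(x).
With y = sum_k a_k x^k, matching x^k gives (k+2)(k+1) a_{k+2} = (k^2 - n^2) a_k = (k - 2)(k + 2) a_k. The right side vanishes at k = 2, so the series with the parity of 2 terminates at degree 2.
Standard normalization: leading coefficient of T_n is 2^(n-1), so a_2 = 2^1 = 2. Work downward with a_k = (k+1)(k+2) a_{k+2} / ((k - 2)(k + 2)):
  a_0 = (1)(2)(2) / ((0 - 2)(0 + 2)) = 4/(-4) = -1
Hence T_2(x) = 2 x^2 - 1.

T_2(x); series = 2 x^2 - 1


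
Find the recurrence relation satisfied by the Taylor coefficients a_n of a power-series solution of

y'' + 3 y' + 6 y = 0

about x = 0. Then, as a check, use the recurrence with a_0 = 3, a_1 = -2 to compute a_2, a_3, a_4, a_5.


Substitute y = sum_n a_n x^n.
y''(x) has coefficient (n+2)(n+1) a_{n+2} at x^n;
3 y'(x) has coefficient 3 (n+1) a_{n+1} at x^n;
6 y(x) has coefficient 6 a_n at x^n.
Matching x^n: (n+2)(n+1) a_{n+2} + 3 (n+1) a_{n+1} + 6 a_n = 0.
Thus a_{n+2} = [-3 (n+1) a_{n+1} - 6 a_n] / ((n+1)(n+2)).

Check with a_0 = 3, a_1 = -2 (apply the recurrence for n = 0, 1, 2, 3): a_0 = 3, a_1 = -2, a_2 = -6, a_3 = 8, a_4 = -3, a_5 = -3/5.

a_(n+2) = [-3 (n+1) a_(n+1) - 6 a_n] / ((n+1)(n+2)); check: a_0 = 3, a_1 = -2, a_2 = -6, a_3 = 8, a_4 = -3, a_5 = -3/5


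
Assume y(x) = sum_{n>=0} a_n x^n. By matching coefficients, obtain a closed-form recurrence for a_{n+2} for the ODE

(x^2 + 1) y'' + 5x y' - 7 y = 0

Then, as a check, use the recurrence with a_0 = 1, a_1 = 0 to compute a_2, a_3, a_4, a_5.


Substitute y = sum_n a_n x^n.
(1 + 1 x^2) y'' contributes (n+2)(n+1) a_{n+2} + n(n-1) a_n at x^n.
5 x y'(x) contributes 5 n a_n at x^n.
-7 y(x) contributes -7 a_n at x^n.
Matching x^n: (n+2)(n+1) a_{n+2} + (n(n-1) + 5 n - 7) a_n = 0.
Thus a_{n+2} = (-n(n-1) - 5 n + 7) / ((n+1)(n+2)) * a_n.

Check with a_0 = 1, a_1 = 0 (apply the recurrence for n = 0, 1, 2, 3): a_0 = 1, a_1 = 0, a_2 = 7/2, a_3 = 0, a_4 = -35/24, a_5 = 0.

a_(n+2) = (-n(n-1) - 5 n + 7) / ((n+1)(n+2)) * a_n; check: a_0 = 1, a_1 = 0, a_2 = 7/2, a_3 = 0, a_4 = -35/24, a_5 = 0


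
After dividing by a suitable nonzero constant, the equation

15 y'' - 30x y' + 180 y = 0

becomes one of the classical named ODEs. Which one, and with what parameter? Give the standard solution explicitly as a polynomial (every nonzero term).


All three coefficients share the factor 15; dividing through by 15 gives  y'' - 2x y' + 12 y = 0.
This matches the Hermite equation y'' - 2x y' + 2n y = 0 with 2n = 12, so n = 6; the polynomial solution is H_6(x).
With y = sum_k a_k x^k, matching x^k gives (k+2)(k+1) a_{k+2} = 2(k - n) a_k = 2(k - 6) a_k. The right side vanishes at k = 6, so the series with the parity of 6 terminates at degree 6.
Standard normalization: leading coefficient of H_n is 2^n, so a_6 = 2^6 = 64. Work downward with a_k = (k+1)(k+2) a_{k+2} / (2(k - n)):
  a_4 = (5)(6)(64) / (2(4 - 6)) = 1920/(-4) = -480
  a_2 = (3)(4)(-480) / (2(2 - 6)) = -5760/(-8) = 720
  a_0 = (1)(2)(720) / (2(0 - 6)) = 1440/(-12) = -120
Hence H_6(x) = 64 x^6 - 480 x^4 + 720 x^2 - 120.

H_6(x); series = 64 x^6 - 480 x^4 + 720 x^2 - 120


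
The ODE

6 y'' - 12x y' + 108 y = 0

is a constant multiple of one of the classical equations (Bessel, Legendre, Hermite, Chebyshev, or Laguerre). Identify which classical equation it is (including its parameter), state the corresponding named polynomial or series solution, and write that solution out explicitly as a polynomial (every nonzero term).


All three coefficients share the factor 6; dividing through by 6 gives  y'' - 2x y' + 18 y = 0.
This matches the Hermite equation y'' - 2x y' + 2n y = 0 with 2n = 18, so n = 9; the polynomial solution is H_9(x).
With y = sum_k a_k x^k, matching x^k gives (k+2)(k+1) a_{k+2} = 2(k - n) a_k = 2(k - 9) a_k. The right side vanishes at k = 9, so the series with the parity of 9 terminates at degree 9.
Standard normalization: leading coefficient of H_n is 2^n, so a_9 = 2^9 = 512. Work downward with a_k = (k+1)(k+2) a_{k+2} / (2(k - n)):
  a_7 = (8)(9)(512) / (2(7 - 9)) = 36864/(-4) = -9216
  a_5 = (6)(7)(-9216) / (2(5 - 9)) = -387072/(-8) = 48384
  a_3 = (4)(5)(48384) / (2(3 - 9)) = 967680/(-12) = -80640
  a_1 = (2)(3)(-80640) / (2(1 - 9)) = -483840/(-16) = 30240
Hence H_9(x) = 512 x^9 - 9216 x^7 + 48384 x^5 - 80640 x^3 + 30240 x.

H_9(x); series = 512 x^9 - 9216 x^7 + 48384 x^5 - 80640 x^3 + 30240 x


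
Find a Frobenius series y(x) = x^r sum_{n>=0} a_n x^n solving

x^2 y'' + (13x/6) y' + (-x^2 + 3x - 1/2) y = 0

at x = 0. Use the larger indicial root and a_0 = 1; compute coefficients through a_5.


Write in Frobenius form y'' + (p(x)/x) y' + (q(x)/x^2) y = 0:
  p(x) = 13/6,  q(x) = -x^2 + 3x - 1/2.
Indicial equation: r(r-1) + (13/6) r + (-1/2) = 0 -> roots r_1 = 1/3, r_2 = -3/2.
Take r = r_1 = 1/3. Let y(x) = x^r sum_{n>=0} a_n x^n with a_0 = 1.
Substitute y = x^r sum a_n x^n and match x^{r+n}. The recurrence is
  D(n) a_n + 3 a_{n-1} - 1 a_{n-2} = 0,  where D(n) = (r+n)(r+n-1) + (13/6)(r+n) + (-1/2).
  a_n = [-3 a_{n-1} + 1 a_{n-2}] / D(n).
Since the indicial polynomial factors as (r - r_1)(r - r_2), D(n) = (r_1 + n - r_1)(r_1 + n - r_2) = n(n + 11/6).
Evaluating step by step (a_0 = 1):
  n = 1: D(1) = 1(1 + 11/6) = 17/6; numerator = -3(1) = -3; a_1 = (-3)/(17/6) = -18/17
  n = 2: D(2) = 2(2 + 11/6) = 23/3; numerator = -3(-18/17) + 1(1) = 71/17; a_2 = (71/17)/(23/3) = 213/391
  n = 3: D(3) = 3(3 + 11/6) = 29/2; numerator = -3(213/391) + 1(-18/17) = -1053/391; a_3 = (-1053/391)/(29/2) = -2106/11339
  n = 4: D(4) = 4(4 + 11/6) = 70/3; numerator = -3(-2106/11339) + 1(213/391) = 735/667; a_4 = (735/667)/(70/3) = 63/1334
  n = 5: D(5) = 5(5 + 11/6) = 205/6; numerator = -3(63/1334) + 1(-2106/11339) = -7425/22678; a_5 = (-7425/22678)/(205/6) = -4455/464899

r = 1/3; a_0 = 1; a_1 = -18/17; a_2 = 213/391; a_3 = -2106/11339; a_4 = 63/1334; a_5 = -4455/464899


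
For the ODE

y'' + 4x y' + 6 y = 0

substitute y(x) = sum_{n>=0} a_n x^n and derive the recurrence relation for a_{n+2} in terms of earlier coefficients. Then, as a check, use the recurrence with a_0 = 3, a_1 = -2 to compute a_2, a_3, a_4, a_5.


Substitute y = sum_n a_n x^n.
y''(x) has coefficient (n+2)(n+1) a_{n+2} at x^n;
4 x y'(x) has coefficient 4 n a_n at x^n (shift);
6 y(x) has coefficient 6 a_n at x^n.
Matching x^n: (n+2)(n+1) a_{n+2} + (4n + 6) a_n = 0.
Thus a_{n+2} = (-4n - 6) / ((n+1)(n+2)) * a_n.

Check with a_0 = 3, a_1 = -2 (apply the recurrence for n = 0, 1, 2, 3): a_0 = 3, a_1 = -2, a_2 = -9, a_3 = 10/3, a_4 = 21/2, a_5 = -3.

a_(n+2) = (-4n - 6) / ((n+1)(n+2)) * a_n; check: a_0 = 3, a_1 = -2, a_2 = -9, a_3 = 10/3, a_4 = 21/2, a_5 = -3


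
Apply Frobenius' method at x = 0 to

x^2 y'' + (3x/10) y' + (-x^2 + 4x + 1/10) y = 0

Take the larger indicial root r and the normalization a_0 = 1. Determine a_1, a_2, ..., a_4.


Write in Frobenius form y'' + (p(x)/x) y' + (q(x)/x^2) y = 0:
  p(x) = 3/10,  q(x) = -x^2 + 4x + 1/10.
Indicial equation: r(r-1) + (3/10) r + (1/10) = 0 -> roots r_1 = 1/2, r_2 = 1/5.
Take r = r_1 = 1/2. Let y(x) = x^r sum_{n>=0} a_n x^n with a_0 = 1.
Substitute y = x^r sum a_n x^n and match x^{r+n}. The recurrence is
  D(n) a_n + 4 a_{n-1} - 1 a_{n-2} = 0,  where D(n) = (r+n)(r+n-1) + (3/10)(r+n) + (1/10).
  a_n = [-4 a_{n-1} + 1 a_{n-2}] / D(n).
Since the indicial polynomial factors as (r - r_1)(r - r_2), D(n) = (r_1 + n - r_1)(r_1 + n - r_2) = n(n + 3/10).
Evaluating step by step (a_0 = 1):
  n = 1: D(1) = 1(1 + 3/10) = 13/10; numerator = -4(1) = -4; a_1 = (-4)/(13/10) = -40/13
  n = 2: D(2) = 2(2 + 3/10) = 23/5; numerator = -4(-40/13) + 1(1) = 173/13; a_2 = (173/13)/(23/5) = 865/299
  n = 3: D(3) = 3(3 + 3/10) = 99/10; numerator = -4(865/299) + 1(-40/13) = -4380/299; a_3 = (-4380/299)/(99/10) = -14600/9867
  n = 4: D(4) = 4(4 + 3/10) = 86/5; numerator = -4(-14600/9867) + 1(865/299) = 86945/9867; a_4 = (86945/9867)/(86/5) = 434725/848562

r = 1/2; a_0 = 1; a_1 = -40/13; a_2 = 865/299; a_3 = -14600/9867; a_4 = 434725/848562


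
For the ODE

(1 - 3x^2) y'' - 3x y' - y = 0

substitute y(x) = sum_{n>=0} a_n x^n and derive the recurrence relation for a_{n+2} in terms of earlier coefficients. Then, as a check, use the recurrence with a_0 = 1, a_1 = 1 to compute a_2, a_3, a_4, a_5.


Substitute y = sum_n a_n x^n.
(1 - 3 x^2) y'' contributes (n+2)(n+1) a_{n+2} - 3 n(n-1) a_n at x^n.
-3 x y'(x) contributes -3 n a_n at x^n.
-y(x) contributes -1 a_n at x^n.
Matching x^n: (n+2)(n+1) a_{n+2} + (-3 n(n-1) - 3 n - 1) a_n = 0.
Thus a_{n+2} = (3 n(n-1) + 3 n + 1) / ((n+1)(n+2)) * a_n.

Check with a_0 = 1, a_1 = 1 (apply the recurrence for n = 0, 1, 2, 3): a_0 = 1, a_1 = 1, a_2 = 1/2, a_3 = 2/3, a_4 = 13/24, a_5 = 14/15.

a_(n+2) = (3 n(n-1) + 3 n + 1) / ((n+1)(n+2)) * a_n; check: a_0 = 1, a_1 = 1, a_2 = 1/2, a_3 = 2/3, a_4 = 13/24, a_5 = 14/15


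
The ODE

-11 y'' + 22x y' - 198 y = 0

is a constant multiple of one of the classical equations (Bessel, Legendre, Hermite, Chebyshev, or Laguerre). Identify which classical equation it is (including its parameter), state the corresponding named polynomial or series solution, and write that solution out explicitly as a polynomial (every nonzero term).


All three coefficients share the factor -11; dividing through by -11 gives  y'' - 2x y' + 18 y = 0.
This matches the Hermite equation y'' - 2x y' + 2n y = 0 with 2n = 18, so n = 9; the polynomial solution is H_9(x).
With y = sum_k a_k x^k, matching x^k gives (k+2)(k+1) a_{k+2} = 2(k - n) a_k = 2(k - 9) a_k. The right side vanishes at k = 9, so the series with the parity of 9 terminates at degree 9.
Standard normalization: leading coefficient of H_n is 2^n, so a_9 = 2^9 = 512. Work downward with a_k = (k+1)(k+2) a_{k+2} / (2(k - n)):
  a_7 = (8)(9)(512) / (2(7 - 9)) = 36864/(-4) = -9216
  a_5 = (6)(7)(-9216) / (2(5 - 9)) = -387072/(-8) = 48384
  a_3 = (4)(5)(48384) / (2(3 - 9)) = 967680/(-12) = -80640
  a_1 = (2)(3)(-80640) / (2(1 - 9)) = -483840/(-16) = 30240
Hence H_9(x) = 512 x^9 - 9216 x^7 + 48384 x^5 - 80640 x^3 + 30240 x.

H_9(x); series = 512 x^9 - 9216 x^7 + 48384 x^5 - 80640 x^3 + 30240 x


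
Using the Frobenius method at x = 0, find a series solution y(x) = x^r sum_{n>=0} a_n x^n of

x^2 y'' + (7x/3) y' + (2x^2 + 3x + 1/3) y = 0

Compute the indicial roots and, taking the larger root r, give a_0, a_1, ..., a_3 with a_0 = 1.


Write in Frobenius form y'' + (p(x)/x) y' + (q(x)/x^2) y = 0:
  p(x) = 7/3,  q(x) = 2x^2 + 3x + 1/3.
Indicial equation: r(r-1) + (7/3) r + (1/3) = 0 -> roots r_1 = -1/3, r_2 = -1.
Take r = r_1 = -1/3. Let y(x) = x^r sum_{n>=0} a_n x^n with a_0 = 1.
Substitute y = x^r sum a_n x^n and match x^{r+n}. The recurrence is
  D(n) a_n + 3 a_{n-1} + 2 a_{n-2} = 0,  where D(n) = (r+n)(r+n-1) + (7/3)(r+n) + (1/3).
  a_n = [-3 a_{n-1} - 2 a_{n-2}] / D(n).
Since the indicial polynomial factors as (r - r_1)(r - r_2), D(n) = (r_1 + n - r_1)(r_1 + n - r_2) = n(n + 2/3).
Evaluating step by step (a_0 = 1):
  n = 1: D(1) = 1(1 + 2/3) = 5/3; numerator = -3(1) = -3; a_1 = (-3)/(5/3) = -9/5
  n = 2: D(2) = 2(2 + 2/3) = 16/3; numerator = -3(-9/5) - 2(1) = 17/5; a_2 = (17/5)/(16/3) = 51/80
  n = 3: D(3) = 3(3 + 2/3) = 11; numerator = -3(51/80) - 2(-9/5) = 27/16; a_3 = (27/16)/(11) = 27/176

r = -1/3; a_0 = 1; a_1 = -9/5; a_2 = 51/80; a_3 = 27/176


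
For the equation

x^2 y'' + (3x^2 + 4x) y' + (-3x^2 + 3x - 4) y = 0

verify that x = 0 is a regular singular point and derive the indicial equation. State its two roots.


Divide by x^2 to reach normal form y'' + P_1(x) y' + P_2(x) y = 0 with P_1(x) = 3 + 4/x and P_2(x) = -3 + 3/x - 4/x^2.
x = 0 is a singular point because the y'-coefficient 3 + 4/x has a pole at x = 0 and the y-coefficient -3 + 3/x - 4/x^2 has a pole at x = 0.
It is a regular singular point because x P_1(x) = p(x) = 3x + 4 and x^2 P_2(x) = q(x) = -3x^2 + 3x - 4 are polynomials, hence analytic at x = 0.
p(0) = 4,  q(0) = -4.
Indicial equation: r(r-1) + p(0) r + q(0) = 0, i.e. r^2 + (p(0) - 1) r + q(0) = 0, i.e. r^2 + 3 r - 4 = 0.
Discriminant: (3)^2 - 4(-4) = 25, so r = (-3 ± 5)/2.
Solving: r_1 = 1, r_2 = -4.

indicial: r^2 + 3 r - 4 = 0; roots r_1 = 1, r_2 = -4


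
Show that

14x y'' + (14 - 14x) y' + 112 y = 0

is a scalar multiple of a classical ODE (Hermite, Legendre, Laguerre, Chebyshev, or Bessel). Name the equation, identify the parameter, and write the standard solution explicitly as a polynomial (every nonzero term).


All three coefficients share the factor 14; dividing through by 14 gives  x y'' + (1 - x) y' + 8 y = 0.
This matches the Laguerre equation x y'' + (1 - x) y' + n y = 0 with n = 8; the polynomial solution is L_8(x).
With y = sum_k a_k x^k, matching x^k gives (k+1)k a_{k+1} + (k+1) a_{k+1} - k a_k + n a_k = 0, i.e. (k+1)^2 a_{k+1} = (k - n) a_k = (k - 8) a_k. The right side vanishes at k = 8, so the series terminates at degree 8.
Standard normalization L_n(0) = 1 gives a_0 = 1. Work upward with a_{k+1} = (k - 8) a_k / (k+1)^2:
  a_1 = (0 - 8)(1) / 1^2 = -8/1 = -8
  a_2 = (1 - 8)(-8) / 2^2 = 56/4 = 14
  a_3 = (2 - 8)(14) / 3^2 = -84/9 = -28/3
  a_4 = (3 - 8)(-28/3) / 4^2 = (140/3)/16 = 35/12
  a_5 = (4 - 8)(35/12) / 5^2 = (-35/3)/25 = -7/15
  a_6 = (5 - 8)(-7/15) / 6^2 = (7/5)/36 = 7/180
  a_7 = (6 - 8)(7/180) / 7^2 = (-7/90)/49 = -1/630
  a_8 = (7 - 8)(-1/630) / 8^2 = (1/630)/64 = 1/40320
Hence L_8(x) = x^8/40320 - x^7/630 + 7 x^6/180 - 7 x^5/15 + 35 x^4/12 - 28 x^3/3 + 14 x^2 - 8 x + 1.

L_8(x); series = x^8/40320 - x^7/630 + 7 x^6/180 - 7 x^5/15 + 35 x^4/12 - 28 x^3/3 + 14 x^2 - 8 x + 1


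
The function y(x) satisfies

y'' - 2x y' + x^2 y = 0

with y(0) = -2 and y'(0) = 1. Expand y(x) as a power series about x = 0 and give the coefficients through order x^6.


Ansatz: y(x) = sum_{n>=0} a_n x^n, so y'(x) = sum_{n>=1} n a_n x^(n-1) and y''(x) = sum_{n>=2} n(n-1) a_n x^(n-2).
Substitute into P(x) y'' + Q(x) y' + R(x) y = 0 with P(x) = 1, Q(x) = -2x, R(x) = x^2, and match powers of x.
Initial conditions: a_0 = -2, a_1 = 1.
Setting the coefficient of each power of x to zero and solving order by order (substituting the coefficients already found):
  x^0: 2 a_2 = 0  ->  a_2 = 0
  x^1: 6 a_3 - 2 a_1 = 0  ->  6 a_3 = 2 a_1 = 2  ->  a_3 = 1/3
  x^2: 12 a_4 - 4 a_2 + a_0 = 0  ->  12 a_4 = 4 a_2 - a_0 = 2  ->  a_4 = 1/6
  x^3: 20 a_5 - 6 a_3 + a_1 = 0  ->  20 a_5 = 6 a_3 - a_1 = 1  ->  a_5 = 1/20
  x^4: 30 a_6 - 8 a_4 + a_2 = 0  ->  30 a_6 = 8 a_4 - a_2 = 4/3  ->  a_6 = 2/45
Truncated series: y(x) = -2 + x + (1/3) x^3 + (1/6) x^4 + (1/20) x^5 + (2/45) x^6 + O(x^7).

a_0 = -2; a_1 = 1; a_2 = 0; a_3 = 1/3; a_4 = 1/6; a_5 = 1/20; a_6 = 2/45


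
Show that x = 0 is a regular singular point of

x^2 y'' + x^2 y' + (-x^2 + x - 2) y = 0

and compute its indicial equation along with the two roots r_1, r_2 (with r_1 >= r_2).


Divide by x^2 to reach normal form y'' + P_1(x) y' + P_2(x) y = 0 with P_1(x) = 1 and P_2(x) = -1 + 1/x - 2/x^2.
x = 0 is a singular point because the y-coefficient -1 + 1/x - 2/x^2 has a pole at x = 0.
It is a regular singular point because x P_1(x) = p(x) = x and x^2 P_2(x) = q(x) = -x^2 + x - 2 are polynomials, hence analytic at x = 0.
p(0) = 0,  q(0) = -2.
Indicial equation: r(r-1) + p(0) r + q(0) = 0, i.e. r^2 + (p(0) - 1) r + q(0) = 0, i.e. r^2 - 1 r - 2 = 0.
Discriminant: (-1)^2 - 4(-2) = 9, so r = (1 ± 3)/2.
Solving: r_1 = 2, r_2 = -1.

indicial: r^2 - 1 r - 2 = 0; roots r_1 = 2, r_2 = -1


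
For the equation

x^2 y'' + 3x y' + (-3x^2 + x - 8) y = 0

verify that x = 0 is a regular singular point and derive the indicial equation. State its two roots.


Divide by x^2 to reach normal form y'' + P_1(x) y' + P_2(x) y = 0 with P_1(x) = 3/x and P_2(x) = -3 + 1/x - 8/x^2.
x = 0 is a singular point because the y'-coefficient 3/x has a pole at x = 0 and the y-coefficient -3 + 1/x - 8/x^2 has a pole at x = 0.
It is a regular singular point because x P_1(x) = p(x) = 3 and x^2 P_2(x) = q(x) = -3x^2 + x - 8 are polynomials, hence analytic at x = 0.
p(0) = 3,  q(0) = -8.
Indicial equation: r(r-1) + p(0) r + q(0) = 0, i.e. r^2 + (p(0) - 1) r + q(0) = 0, i.e. r^2 + 2 r - 8 = 0.
Discriminant: (2)^2 - 4(-8) = 36, so r = (-2 ± 6)/2.
Solving: r_1 = 2, r_2 = -4.

indicial: r^2 + 2 r - 8 = 0; roots r_1 = 2, r_2 = -4


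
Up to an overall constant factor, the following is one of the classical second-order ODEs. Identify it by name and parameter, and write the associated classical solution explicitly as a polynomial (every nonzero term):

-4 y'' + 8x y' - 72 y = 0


All three coefficients share the factor -4; dividing through by -4 gives  y'' - 2x y' + 18 y = 0.
This matches the Hermite equation y'' - 2x y' + 2n y = 0 with 2n = 18, so n = 9; the polynomial solution is H_9(x).
With y = sum_k a_k x^k, matching x^k gives (k+2)(k+1) a_{k+2} = 2(k - n) a_k = 2(k - 9) a_k. The right side vanishes at k = 9, so the series with the parity of 9 terminates at degree 9.
Standard normalization: leading coefficient of H_n is 2^n, so a_9 = 2^9 = 512. Work downward with a_k = (k+1)(k+2) a_{k+2} / (2(k - n)):
  a_7 = (8)(9)(512) / (2(7 - 9)) = 36864/(-4) = -9216
  a_5 = (6)(7)(-9216) / (2(5 - 9)) = -387072/(-8) = 48384
  a_3 = (4)(5)(48384) / (2(3 - 9)) = 967680/(-12) = -80640
  a_1 = (2)(3)(-80640) / (2(1 - 9)) = -483840/(-16) = 30240
Hence H_9(x) = 512 x^9 - 9216 x^7 + 48384 x^5 - 80640 x^3 + 30240 x.

H_9(x); series = 512 x^9 - 9216 x^7 + 48384 x^5 - 80640 x^3 + 30240 x


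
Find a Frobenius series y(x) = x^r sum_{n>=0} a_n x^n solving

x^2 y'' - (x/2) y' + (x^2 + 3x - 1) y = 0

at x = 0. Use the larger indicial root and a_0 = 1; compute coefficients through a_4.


Write in Frobenius form y'' + (p(x)/x) y' + (q(x)/x^2) y = 0:
  p(x) = -1/2,  q(x) = x^2 + 3x - 1.
Indicial equation: r(r-1) + (-1/2) r + (-1) = 0 -> roots r_1 = 2, r_2 = -1/2.
Take r = r_1 = 2. Let y(x) = x^r sum_{n>=0} a_n x^n with a_0 = 1.
Substitute y = x^r sum a_n x^n and match x^{r+n}. The recurrence is
  D(n) a_n + 3 a_{n-1} + 1 a_{n-2} = 0,  where D(n) = (r+n)(r+n-1) + (-1/2)(r+n) + (-1).
  a_n = [-3 a_{n-1} - 1 a_{n-2}] / D(n).
Since the indicial polynomial factors as (r - r_1)(r - r_2), D(n) = (r_1 + n - r_1)(r_1 + n - r_2) = n(n + 5/2).
Evaluating step by step (a_0 = 1):
  n = 1: D(1) = 1(1 + 5/2) = 7/2; numerator = -3(1) = -3; a_1 = (-3)/(7/2) = -6/7
  n = 2: D(2) = 2(2 + 5/2) = 9; numerator = -3(-6/7) - 1(1) = 11/7; a_2 = (11/7)/(9) = 11/63
  n = 3: D(3) = 3(3 + 5/2) = 33/2; numerator = -3(11/63) - 1(-6/7) = 1/3; a_3 = (1/3)/(33/2) = 2/99
  n = 4: D(4) = 4(4 + 5/2) = 26; numerator = -3(2/99) - 1(11/63) = -163/693; a_4 = (-163/693)/(26) = -163/18018

r = 2; a_0 = 1; a_1 = -6/7; a_2 = 11/63; a_3 = 2/99; a_4 = -163/18018


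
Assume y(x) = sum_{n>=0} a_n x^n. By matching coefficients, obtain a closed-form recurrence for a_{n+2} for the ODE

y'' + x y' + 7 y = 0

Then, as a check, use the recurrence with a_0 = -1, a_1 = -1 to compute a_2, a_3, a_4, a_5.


Substitute y = sum_n a_n x^n.
y''(x) has coefficient (n+2)(n+1) a_{n+2} at x^n;
x y'(x) has coefficient n a_n at x^n (shift);
7 y(x) has coefficient 7 a_n at x^n.
Matching x^n: (n+2)(n+1) a_{n+2} + (n + 7) a_n = 0.
Thus a_{n+2} = (-n - 7) / ((n+1)(n+2)) * a_n.

Check with a_0 = -1, a_1 = -1 (apply the recurrence for n = 0, 1, 2, 3): a_0 = -1, a_1 = -1, a_2 = 7/2, a_3 = 4/3, a_4 = -21/8, a_5 = -2/3.

a_(n+2) = (-n - 7) / ((n+1)(n+2)) * a_n; check: a_0 = -1, a_1 = -1, a_2 = 7/2, a_3 = 4/3, a_4 = -21/8, a_5 = -2/3


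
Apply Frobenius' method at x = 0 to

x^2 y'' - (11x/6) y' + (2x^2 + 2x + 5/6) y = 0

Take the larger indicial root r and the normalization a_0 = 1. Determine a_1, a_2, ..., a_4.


Write in Frobenius form y'' + (p(x)/x) y' + (q(x)/x^2) y = 0:
  p(x) = -11/6,  q(x) = 2x^2 + 2x + 5/6.
Indicial equation: r(r-1) + (-11/6) r + (5/6) = 0 -> roots r_1 = 5/2, r_2 = 1/3.
Take r = r_1 = 5/2. Let y(x) = x^r sum_{n>=0} a_n x^n with a_0 = 1.
Substitute y = x^r sum a_n x^n and match x^{r+n}. The recurrence is
  D(n) a_n + 2 a_{n-1} + 2 a_{n-2} = 0,  where D(n) = (r+n)(r+n-1) + (-11/6)(r+n) + (5/6).
  a_n = [-2 a_{n-1} - 2 a_{n-2}] / D(n).
Since the indicial polynomial factors as (r - r_1)(r - r_2), D(n) = (r_1 + n - r_1)(r_1 + n - r_2) = n(n + 13/6).
Evaluating step by step (a_0 = 1):
  n = 1: D(1) = 1(1 + 13/6) = 19/6; numerator = -2(1) = -2; a_1 = (-2)/(19/6) = -12/19
  n = 2: D(2) = 2(2 + 13/6) = 25/3; numerator = -2(-12/19) - 2(1) = -14/19; a_2 = (-14/19)/(25/3) = -42/475
  n = 3: D(3) = 3(3 + 13/6) = 31/2; numerator = -2(-42/475) - 2(-12/19) = 36/25; a_3 = (36/25)/(31/2) = 72/775
  n = 4: D(4) = 4(4 + 13/6) = 74/3; numerator = -2(72/775) - 2(-42/475) = -132/14725; a_4 = (-132/14725)/(74/3) = -198/544825

r = 5/2; a_0 = 1; a_1 = -12/19; a_2 = -42/475; a_3 = 72/775; a_4 = -198/544825


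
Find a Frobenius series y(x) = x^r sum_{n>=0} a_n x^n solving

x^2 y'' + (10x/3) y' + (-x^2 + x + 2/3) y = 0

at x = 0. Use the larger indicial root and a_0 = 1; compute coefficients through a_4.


Write in Frobenius form y'' + (p(x)/x) y' + (q(x)/x^2) y = 0:
  p(x) = 10/3,  q(x) = -x^2 + x + 2/3.
Indicial equation: r(r-1) + (10/3) r + (2/3) = 0 -> roots r_1 = -1/3, r_2 = -2.
Take r = r_1 = -1/3. Let y(x) = x^r sum_{n>=0} a_n x^n with a_0 = 1.
Substitute y = x^r sum a_n x^n and match x^{r+n}. The recurrence is
  D(n) a_n + 1 a_{n-1} - 1 a_{n-2} = 0,  where D(n) = (r+n)(r+n-1) + (10/3)(r+n) + (2/3).
  a_n = [-1 a_{n-1} + 1 a_{n-2}] / D(n).
Since the indicial polynomial factors as (r - r_1)(r - r_2), D(n) = (r_1 + n - r_1)(r_1 + n - r_2) = n(n + 5/3).
Evaluating step by step (a_0 = 1):
  n = 1: D(1) = 1(1 + 5/3) = 8/3; numerator = -1(1) = -1; a_1 = (-1)/(8/3) = -3/8
  n = 2: D(2) = 2(2 + 5/3) = 22/3; numerator = -1(-3/8) + 1(1) = 11/8; a_2 = (11/8)/(22/3) = 3/16
  n = 3: D(3) = 3(3 + 5/3) = 14; numerator = -1(3/16) + 1(-3/8) = -9/16; a_3 = (-9/16)/(14) = -9/224
  n = 4: D(4) = 4(4 + 5/3) = 68/3; numerator = -1(-9/224) + 1(3/16) = 51/224; a_4 = (51/224)/(68/3) = 9/896

r = -1/3; a_0 = 1; a_1 = -3/8; a_2 = 3/16; a_3 = -9/224; a_4 = 9/896


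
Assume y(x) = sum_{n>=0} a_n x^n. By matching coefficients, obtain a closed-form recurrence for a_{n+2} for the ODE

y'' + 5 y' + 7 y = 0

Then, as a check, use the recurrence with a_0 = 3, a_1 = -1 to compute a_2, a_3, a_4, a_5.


Substitute y = sum_n a_n x^n.
y''(x) has coefficient (n+2)(n+1) a_{n+2} at x^n;
5 y'(x) has coefficient 5 (n+1) a_{n+1} at x^n;
7 y(x) has coefficient 7 a_n at x^n.
Matching x^n: (n+2)(n+1) a_{n+2} + 5 (n+1) a_{n+1} + 7 a_n = 0.
Thus a_{n+2} = [-5 (n+1) a_{n+1} - 7 a_n] / ((n+1)(n+2)).

Check with a_0 = 3, a_1 = -1 (apply the recurrence for n = 0, 1, 2, 3): a_0 = 3, a_1 = -1, a_2 = -8, a_3 = 29/2, a_4 = -323/24, a_5 = 503/60.

a_(n+2) = [-5 (n+1) a_(n+1) - 7 a_n] / ((n+1)(n+2)); check: a_0 = 3, a_1 = -1, a_2 = -8, a_3 = 29/2, a_4 = -323/24, a_5 = 503/60


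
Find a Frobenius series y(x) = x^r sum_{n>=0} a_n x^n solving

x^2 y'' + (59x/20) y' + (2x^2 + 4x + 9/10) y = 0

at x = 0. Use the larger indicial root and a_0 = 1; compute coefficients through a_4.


Write in Frobenius form y'' + (p(x)/x) y' + (q(x)/x^2) y = 0:
  p(x) = 59/20,  q(x) = 2x^2 + 4x + 9/10.
Indicial equation: r(r-1) + (59/20) r + (9/10) = 0 -> roots r_1 = -3/4, r_2 = -6/5.
Take r = r_1 = -3/4. Let y(x) = x^r sum_{n>=0} a_n x^n with a_0 = 1.
Substitute y = x^r sum a_n x^n and match x^{r+n}. The recurrence is
  D(n) a_n + 4 a_{n-1} + 2 a_{n-2} = 0,  where D(n) = (r+n)(r+n-1) + (59/20)(r+n) + (9/10).
  a_n = [-4 a_{n-1} - 2 a_{n-2}] / D(n).
Since the indicial polynomial factors as (r - r_1)(r - r_2), D(n) = (r_1 + n - r_1)(r_1 + n - r_2) = n(n + 9/20).
Evaluating step by step (a_0 = 1):
  n = 1: D(1) = 1(1 + 9/20) = 29/20; numerator = -4(1) = -4; a_1 = (-4)/(29/20) = -80/29
  n = 2: D(2) = 2(2 + 9/20) = 49/10; numerator = -4(-80/29) - 2(1) = 262/29; a_2 = (262/29)/(49/10) = 2620/1421
  n = 3: D(3) = 3(3 + 9/20) = 207/20; numerator = -4(2620/1421) - 2(-80/29) = -2640/1421; a_3 = (-2640/1421)/(207/20) = -17600/98049
  n = 4: D(4) = 4(4 + 9/20) = 89/5; numerator = -4(-17600/98049) - 2(2620/1421) = -10040/3381; a_4 = (-10040/3381)/(89/5) = -50200/300909

r = -3/4; a_0 = 1; a_1 = -80/29; a_2 = 2620/1421; a_3 = -17600/98049; a_4 = -50200/300909


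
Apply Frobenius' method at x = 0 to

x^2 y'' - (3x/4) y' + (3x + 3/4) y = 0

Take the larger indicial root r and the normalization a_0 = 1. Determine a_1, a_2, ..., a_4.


Write in Frobenius form y'' + (p(x)/x) y' + (q(x)/x^2) y = 0:
  p(x) = -3/4,  q(x) = 3x + 3/4.
Indicial equation: r(r-1) + (-3/4) r + (3/4) = 0 -> roots r_1 = 1, r_2 = 3/4.
Take r = r_1 = 1. Let y(x) = x^r sum_{n>=0} a_n x^n with a_0 = 1.
Substitute y = x^r sum a_n x^n and match x^{r+n}. The recurrence is
  D(n) a_n + 3 a_{n-1} = 0,  where D(n) = (r+n)(r+n-1) + (-3/4)(r+n) + (3/4).
  a_n = -3 / D(n) * a_{n-1}.
Since the indicial polynomial factors as (r - r_1)(r - r_2), D(n) = (r_1 + n - r_1)(r_1 + n - r_2) = n(n + 1/4).
Evaluating step by step (a_0 = 1):
  n = 1: D(1) = 1(1 + 1/4) = 5/4; numerator = -3(1) = -3; a_1 = (-3)/(5/4) = -12/5
  n = 2: D(2) = 2(2 + 1/4) = 9/2; numerator = -3(-12/5) = 36/5; a_2 = (36/5)/(9/2) = 8/5
  n = 3: D(3) = 3(3 + 1/4) = 39/4; numerator = -3(8/5) = -24/5; a_3 = (-24/5)/(39/4) = -32/65
  n = 4: D(4) = 4(4 + 1/4) = 17; numerator = -3(-32/65) = 96/65; a_4 = (96/65)/(17) = 96/1105

r = 1; a_0 = 1; a_1 = -12/5; a_2 = 8/5; a_3 = -32/65; a_4 = 96/1105


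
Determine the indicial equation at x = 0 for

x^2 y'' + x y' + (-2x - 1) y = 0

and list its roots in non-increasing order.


Divide by x^2 to reach normal form y'' + P_1(x) y' + P_2(x) y = 0 with P_1(x) = 1/x and P_2(x) = -2/x - 1/x^2.
x = 0 is a singular point because the y'-coefficient 1/x has a pole at x = 0 and the y-coefficient -2/x - 1/x^2 has a pole at x = 0.
It is a regular singular point because x P_1(x) = p(x) = 1 and x^2 P_2(x) = q(x) = -2x - 1 are polynomials, hence analytic at x = 0.
p(0) = 1,  q(0) = -1.
Indicial equation: r(r-1) + p(0) r + q(0) = 0, i.e. r^2 + (p(0) - 1) r + q(0) = 0, i.e. r^2 - 1 = 0.
Discriminant: (0)^2 - 4(-1) = 4, so r = (0 ± 2)/2.
Solving: r_1 = 1, r_2 = -1.

indicial: r^2 - 1 = 0; roots r_1 = 1, r_2 = -1


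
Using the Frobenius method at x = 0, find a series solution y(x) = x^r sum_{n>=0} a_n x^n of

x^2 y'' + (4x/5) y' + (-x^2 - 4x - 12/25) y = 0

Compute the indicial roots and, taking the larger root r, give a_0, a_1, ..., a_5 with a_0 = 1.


Write in Frobenius form y'' + (p(x)/x) y' + (q(x)/x^2) y = 0:
  p(x) = 4/5,  q(x) = -x^2 - 4x - 12/25.
Indicial equation: r(r-1) + (4/5) r + (-12/25) = 0 -> roots r_1 = 4/5, r_2 = -3/5.
Take r = r_1 = 4/5. Let y(x) = x^r sum_{n>=0} a_n x^n with a_0 = 1.
Substitute y = x^r sum a_n x^n and match x^{r+n}. The recurrence is
  D(n) a_n - 4 a_{n-1} - 1 a_{n-2} = 0,  where D(n) = (r+n)(r+n-1) + (4/5)(r+n) + (-12/25).
  a_n = [4 a_{n-1} + 1 a_{n-2}] / D(n).
Since the indicial polynomial factors as (r - r_1)(r - r_2), D(n) = (r_1 + n - r_1)(r_1 + n - r_2) = n(n + 7/5).
Evaluating step by step (a_0 = 1):
  n = 1: D(1) = 1(1 + 7/5) = 12/5; numerator = 4(1) = 4; a_1 = (4)/(12/5) = 5/3
  n = 2: D(2) = 2(2 + 7/5) = 34/5; numerator = 4(5/3) + 1(1) = 23/3; a_2 = (23/3)/(34/5) = 115/102
  n = 3: D(3) = 3(3 + 7/5) = 66/5; numerator = 4(115/102) + 1(5/3) = 105/17; a_3 = (105/17)/(66/5) = 175/374
  n = 4: D(4) = 4(4 + 7/5) = 108/5; numerator = 4(175/374) + 1(115/102) = 3365/1122; a_4 = (3365/1122)/(108/5) = 16825/121176
  n = 5: D(5) = 5(5 + 7/5) = 32; numerator = 4(16825/121176) + 1(175/374) = 15500/15147; a_5 = (15500/15147)/(32) = 3875/121176

r = 4/5; a_0 = 1; a_1 = 5/3; a_2 = 115/102; a_3 = 175/374; a_4 = 16825/121176; a_5 = 3875/121176


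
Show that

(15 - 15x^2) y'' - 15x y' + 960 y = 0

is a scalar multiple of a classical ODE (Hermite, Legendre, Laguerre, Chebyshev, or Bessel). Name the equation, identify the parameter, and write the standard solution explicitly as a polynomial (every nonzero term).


All three coefficients share the factor 15; dividing through by 15 gives  (1 - x^2) y'' - x y' + 64 y = 0.
This matches the Chebyshev equation (1 - x^2) y'' - x y' + n^2 y = 0 (note the -x y' term, not -2x y') with n^2 = 64, so n = 8; the polynomial solution is T_8(x).
With y = sum_k a_k x^k, matching x^k gives (k+2)(k+1) a_{k+2} = (k^2 - n^2) a_k = (k - 8)(k + 8) a_k. The right side vanishes at k = 8, so the series with the parity of 8 terminates at degree 8.
Standard normalization: leading coefficient of T_n is 2^(n-1), so a_8 = 2^7 = 128. Work downward with a_k = (k+1)(k+2) a_{k+2} / ((k - 8)(k + 8)):
  a_6 = (7)(8)(128) / ((6 - 8)(6 + 8)) = 7168/(-28) = -256
  a_4 = (5)(6)(-256) / ((4 - 8)(4 + 8)) = -7680/(-48) = 160
  a_2 = (3)(4)(160) / ((2 - 8)(2 + 8)) = 1920/(-60) = -32
  a_0 = (1)(2)(-32) / ((0 - 8)(0 + 8)) = -64/(-64) = 1
Hence T_8(x) = 128 x^8 - 256 x^6 + 160 x^4 - 32 x^2 + 1.

T_8(x); series = 128 x^8 - 256 x^6 + 160 x^4 - 32 x^2 + 1
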